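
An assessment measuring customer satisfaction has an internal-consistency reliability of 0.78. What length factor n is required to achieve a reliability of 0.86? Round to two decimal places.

n = [0.86 × 0.22] / [0.78 × 0.14]
  = 0.1892 / 0.1092 = 1.7326

1.73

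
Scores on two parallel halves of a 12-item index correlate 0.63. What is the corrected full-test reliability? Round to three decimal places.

0.773

Apply the Spearman-Brown correction with n = 2:
r_full = 2r_hh / (1 + r_hh) = 2 × 0.63 / (1 + 0.63)
r_full = 1.2600 / 1.6300 ≈ 0.7730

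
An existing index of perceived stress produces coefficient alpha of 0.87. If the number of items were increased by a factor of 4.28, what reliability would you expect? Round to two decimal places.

0.97

By Spearman-Brown, r_new = n r / (1 + (n − 1) r).
r_new = 4.28·0.87 / [1 + (4.28 − 1)·0.87]
     = 3.7236 / 3.8536 = 0.9663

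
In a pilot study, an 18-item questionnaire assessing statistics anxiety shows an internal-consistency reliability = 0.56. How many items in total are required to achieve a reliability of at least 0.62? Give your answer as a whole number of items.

24

Spearman-Brown solved for the length factor n:
n = r*(1 − r) / [ r (1 − r*) ]
n = 0.62 × (1 − 0.56) / [ 0.56 × (1 − 0.62) ]
  = 0.2728 / 0.2128 = 1.2820
Items needed = n × 18 = 1.2820 × 18 ≈ 23.08 → round up to 24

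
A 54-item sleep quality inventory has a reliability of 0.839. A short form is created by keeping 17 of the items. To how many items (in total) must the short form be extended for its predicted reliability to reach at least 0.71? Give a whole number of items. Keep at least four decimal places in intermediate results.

Short-form reliability: n = 17/54 = 0.3148; r_17 = n·r/(1+(n−1)r) ≈ 0.6213
Length factor from the short form to reach 0.71: n' = 0.71(1 − 0.6213) / [0.6213(1 − 0.71)] ≈ 1.4923
Total items = 1.4923 × 17 = 25.37, rounded up to 26.

26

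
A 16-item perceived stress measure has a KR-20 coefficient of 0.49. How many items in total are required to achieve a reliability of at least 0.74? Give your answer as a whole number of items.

Spearman-Brown solved for the length factor n:
n = r*(1 − r) / [ r (1 − r*) ]
n = [0.74 × 0.51] / [0.49 × 0.26]
  = 0.3774 / 0.1274 = 2.9623
2.9623 × 16 = 47.40 → 48 items

48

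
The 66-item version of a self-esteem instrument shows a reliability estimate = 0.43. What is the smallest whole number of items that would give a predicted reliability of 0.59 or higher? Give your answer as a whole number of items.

126

Spearman-Brown solved for the length factor n:
n = r*(1 − r) / [ r (1 − r*) ]
n = 0.59 × (1 − 0.43) / [ 0.43 × (1 − 0.59) ]
  = 0.3363 / 0.1763 = 1.9075
So the test needs 1.9075 × 66 ≈ 125.89 items; rounding up, 126.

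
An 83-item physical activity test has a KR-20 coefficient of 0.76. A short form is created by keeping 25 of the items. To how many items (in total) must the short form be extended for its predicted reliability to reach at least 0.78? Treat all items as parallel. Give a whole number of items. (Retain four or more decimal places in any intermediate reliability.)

93

First, r for the 25-item form: n = 25/83 = 0.3012, so r_25 = 0.3012·0.76/(1 + (0.3012 − 1)·0.76) = 0.4882
Length factor from the short form to reach 0.78: n' = 0.78(1 − 0.4882) / [0.4882(1 − 0.78)] ≈ 3.7168
Items = 3.7168 × 25 ≈ 92.92 → 93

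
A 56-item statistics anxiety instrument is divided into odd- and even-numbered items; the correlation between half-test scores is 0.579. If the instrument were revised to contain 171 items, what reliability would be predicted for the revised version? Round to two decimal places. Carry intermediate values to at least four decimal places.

First correct the split-half correlation to full-test reliability: r_full = 2 × 0.579 / (1 + 0.579) ≈ 0.7334
Then adjust to 171 items: n = 171/56 = 3.0536
r_new = n·r_full / (1 + (n − 1)·r_full) = 2.2395 / 2.5061 ≈ 0.8936

0.89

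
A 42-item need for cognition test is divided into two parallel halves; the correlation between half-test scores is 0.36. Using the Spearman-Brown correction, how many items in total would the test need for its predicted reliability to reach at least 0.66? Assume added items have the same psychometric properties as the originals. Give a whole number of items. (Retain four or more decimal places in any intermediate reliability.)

73

Corrected full-test reliability: r_full = 2 × 0.36 / (1 + 0.36) ≈ 0.5294
Solve Spearman-Brown for n: n = 0.66(1 − 0.5294) / [0.5294(1 − 0.66)] = 1.7256
Items = 1.7256 × 42 ≈ 72.48 → 73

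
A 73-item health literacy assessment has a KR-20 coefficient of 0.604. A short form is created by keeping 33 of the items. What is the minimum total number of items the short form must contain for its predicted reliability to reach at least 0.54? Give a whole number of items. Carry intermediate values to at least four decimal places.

Short-form reliability: n = 33/73 = 0.4521; r_33 = n·r/(1+(n−1)r) ≈ 0.4081
Then solve for n' with r_old = 0.4081, r_target = 0.54: n' = 0.54(1 − 0.4081)/[0.4081(1 − 0.54)] = 1.7026
Total items = 1.7026 × 33 = 56.19, rounded up to 57.

57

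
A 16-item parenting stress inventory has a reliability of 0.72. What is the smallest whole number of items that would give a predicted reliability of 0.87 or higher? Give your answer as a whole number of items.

42

Spearman-Brown solved for the length factor n:
n = r*(1 − r) / [ r (1 − r*) ]
n = 0.87 × (1 − 0.72) / [ 0.72 × (1 − 0.87) ]
n = 0.2436 / 0.0936 ≈ 2.6026
Items needed = n × 16 = 2.6026 × 16 ≈ 41.64 → round up to 42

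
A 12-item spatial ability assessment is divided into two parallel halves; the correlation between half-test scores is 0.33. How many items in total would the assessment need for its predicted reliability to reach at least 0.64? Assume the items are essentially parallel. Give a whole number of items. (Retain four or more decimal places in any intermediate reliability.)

22

r_full = 2(0.33)/(1 + 0.33) = 0.4962
n = r_tgt(1 − r_full) / [r_full(1 − r_tgt)] = 0.64 × 0.5038 / (0.4962 × 0.36) ≈ 1.8050
Required items = 1.8050 × 12 = 21.66, so 22 items.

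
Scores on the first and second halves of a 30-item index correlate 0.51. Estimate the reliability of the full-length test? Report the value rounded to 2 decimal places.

The full test is twice the length of either half (n = 2).
r_full = 2r_hh / (1 + r_hh) = 2 × 0.51 / (1 + 0.51)
r_full = 1.0200 / 1.5100 ≈ 0.6755

0.68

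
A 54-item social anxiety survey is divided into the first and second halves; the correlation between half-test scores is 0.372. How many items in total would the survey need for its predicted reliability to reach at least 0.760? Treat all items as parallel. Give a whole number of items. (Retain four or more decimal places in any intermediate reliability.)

145

r_full = 2(0.372)/(1 + 0.372) = 0.5423
Solve Spearman-Brown for n: n = 0.760(1 − 0.5423) / [0.5423(1 − 0.760)] = 2.6727
Items = 2.6727 × 54 ≈ 144.33 → 145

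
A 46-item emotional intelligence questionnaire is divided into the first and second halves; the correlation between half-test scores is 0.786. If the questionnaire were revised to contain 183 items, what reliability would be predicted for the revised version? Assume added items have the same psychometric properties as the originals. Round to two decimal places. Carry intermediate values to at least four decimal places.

0.97

Spearman-Brown correction (n = 2): r_full = 2·0.786/(1 + 0.786) = 0.8802
Length factor from 46 to 183 items: n = 183/46 = 3.9783
r_new = n·r_full / (1 + (n − 1)·r_full) = 3.5017 / 3.6215 ≈ 0.9669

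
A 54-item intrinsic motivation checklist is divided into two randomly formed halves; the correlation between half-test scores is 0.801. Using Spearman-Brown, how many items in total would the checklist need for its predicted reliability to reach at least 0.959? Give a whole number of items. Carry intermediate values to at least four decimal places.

r_full = 2(0.801)/(1 + 0.801) = 0.8895
Solve Spearman-Brown for n: n = 0.959(1 − 0.8895) / [0.8895(1 − 0.959)] = 2.9057
Items = 2.9057 × 54 ≈ 156.91 → 157

157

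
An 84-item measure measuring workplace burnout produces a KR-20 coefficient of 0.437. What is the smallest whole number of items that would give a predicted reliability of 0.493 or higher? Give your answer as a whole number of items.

n = 0.493 × (1 − 0.437) / [ 0.437 × (1 − 0.493) ]
n = 0.277559 / 0.221559 ≈ 1.2528
Items needed = n × 84 = 1.2528 × 84 ≈ 105.24 → round up to 106

106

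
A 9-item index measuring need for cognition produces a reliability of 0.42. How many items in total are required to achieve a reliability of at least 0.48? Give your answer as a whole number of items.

Rearranging the Spearman-Brown formula for n,
n = r_target (1 − r_old) / [ r_old (1 − r_target) ]
n = 0.48(1 − 0.42) / [0.42(1 − 0.48)]
n = 0.2784 / 0.2184 ≈ 1.2747
Items needed = n × 9 = 1.2747 × 9 ≈ 11.47 → round up to 12

12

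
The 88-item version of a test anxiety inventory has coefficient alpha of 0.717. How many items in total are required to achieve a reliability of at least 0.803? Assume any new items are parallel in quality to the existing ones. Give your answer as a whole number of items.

142

n = [0.803 × 0.283] / [0.717 × 0.197]
  = 0.227249 / 0.141249 = 1.6089
Items needed = n × 88 = 1.6089 × 88 ≈ 141.58 → round up to 142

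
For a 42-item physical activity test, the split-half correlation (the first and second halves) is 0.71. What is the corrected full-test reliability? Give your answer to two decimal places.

r_full = 2(0.71) / (1 + 0.71)
r_full = 1.4200 / 1.7100 ≈ 0.8304

0.83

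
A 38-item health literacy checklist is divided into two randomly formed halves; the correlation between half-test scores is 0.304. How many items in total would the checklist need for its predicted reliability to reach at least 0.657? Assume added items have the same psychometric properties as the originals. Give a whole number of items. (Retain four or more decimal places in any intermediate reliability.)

Corrected full-test reliability: r_full = 2 × 0.304 / (1 + 0.304) ≈ 0.4663
Solve Spearman-Brown for n: n = 0.657(1 − 0.4663) / [0.4663(1 − 0.657)] = 2.1923
Items = 2.1923 × 38 ≈ 83.31 → 84

84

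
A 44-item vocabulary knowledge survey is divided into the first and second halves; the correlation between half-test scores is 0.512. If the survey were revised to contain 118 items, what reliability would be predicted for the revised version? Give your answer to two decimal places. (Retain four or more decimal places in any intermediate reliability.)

Full-test reliability from the split-half r: r_full = 2(0.512)/(1 + 0.512) = 0.6772
Then adjust to 118 items: n = 118/44 = 2.6818
r_new = n·r_full / (1 + (n − 1)·r_full) = 1.8161 / 2.1389 ≈ 0.8491

0.85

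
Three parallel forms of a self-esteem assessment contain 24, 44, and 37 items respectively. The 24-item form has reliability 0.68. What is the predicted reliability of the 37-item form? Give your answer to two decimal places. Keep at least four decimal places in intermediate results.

0.77

Only the ratio of lengths matters: n = 37/24 = 1.5417
r_{37} = n·r / (1 + (n − 1)·r) = 1.0484 / 1.3684 ≈ 0.7662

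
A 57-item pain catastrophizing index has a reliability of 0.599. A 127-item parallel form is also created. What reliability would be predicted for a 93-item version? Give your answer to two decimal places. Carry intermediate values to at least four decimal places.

The 127-item form is not needed; work directly from the 57-item form with n = 93/57 = 1.6316.
r_{93} = n·r / (1 + (n − 1)·r) = 0.9773 / 1.3783 ≈ 0.7091

0.71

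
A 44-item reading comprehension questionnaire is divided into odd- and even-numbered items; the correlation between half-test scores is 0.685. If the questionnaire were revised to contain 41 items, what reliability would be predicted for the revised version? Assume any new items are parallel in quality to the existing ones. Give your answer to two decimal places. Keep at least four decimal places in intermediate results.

0.80

First correct the split-half correlation to full-test reliability: r_full = 2 × 0.685 / (1 + 0.685) ≈ 0.8131
Then adjust to 41 items: n = 41/44 = 0.9318
r_new = n·r_full / (1 + (n − 1)·r_full) = 0.7576 / 0.9445 ≈ 0.8021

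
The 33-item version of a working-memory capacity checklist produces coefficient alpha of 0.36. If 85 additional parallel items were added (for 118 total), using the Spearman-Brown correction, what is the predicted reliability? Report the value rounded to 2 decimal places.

The new length is 118/33 = 3.5758 times the old.
r_new = (3.5758 × 0.36) / (1 + (3.5758 − 1) × 0.36)
r_new = 1.2873 / 1.9273 ≈ 0.6679

0.67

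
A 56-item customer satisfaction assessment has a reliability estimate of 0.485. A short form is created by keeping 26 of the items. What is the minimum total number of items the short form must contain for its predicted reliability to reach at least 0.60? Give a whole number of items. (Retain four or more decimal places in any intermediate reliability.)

90

Short-form reliability: n = 26/56 = 0.4643; r_26 = n·r/(1+(n−1)r) ≈ 0.3042
Then solve for n' with r_old = 0.3042, r_target = 0.60: n' = 0.60(1 − 0.3042)/[0.3042(1 − 0.60)] = 3.4310
Items = 3.4310 × 26 ≈ 89.21 → 90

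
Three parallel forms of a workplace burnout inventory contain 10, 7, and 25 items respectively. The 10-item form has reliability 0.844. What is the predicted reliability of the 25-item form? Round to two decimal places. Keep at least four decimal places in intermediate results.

0.93

Only the ratio of lengths matters: n = 25/10 = 2.5000
r_{25} = n·r / (1 + (n − 1)·r) = 2.1100 / 2.2660 ≈ 0.9312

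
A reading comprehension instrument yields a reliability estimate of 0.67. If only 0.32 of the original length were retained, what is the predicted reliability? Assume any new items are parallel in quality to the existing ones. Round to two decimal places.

0.39

r_new = (0.32 × 0.67) / (1 + (0.32 − 1) × 0.67)
r_new = 0.2144 / 0.5444 ≈ 0.3938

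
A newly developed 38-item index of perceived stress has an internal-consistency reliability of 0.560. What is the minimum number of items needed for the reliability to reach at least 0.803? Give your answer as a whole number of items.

n = 0.803 × (1 − 0.560) / [ 0.560 × (1 − 0.803) ]
  = 0.353320 / 0.110320 = 3.2027
3.2027 × 38 = 121.70 → 122 items

122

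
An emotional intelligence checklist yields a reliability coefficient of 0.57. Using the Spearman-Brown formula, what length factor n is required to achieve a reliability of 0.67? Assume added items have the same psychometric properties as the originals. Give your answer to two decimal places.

n = 0.67 × (1 − 0.57) / [ 0.57 × (1 − 0.67) ]
  = 0.2881 / 0.1881 = 1.5316

1.53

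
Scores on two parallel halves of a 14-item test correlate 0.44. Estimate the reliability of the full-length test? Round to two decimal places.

0.61

r_full = 2r_hh / (1 + r_hh) = 2 × 0.44 / (1 + 0.44)
       = 0.8800 / 1.4400 = 0.6111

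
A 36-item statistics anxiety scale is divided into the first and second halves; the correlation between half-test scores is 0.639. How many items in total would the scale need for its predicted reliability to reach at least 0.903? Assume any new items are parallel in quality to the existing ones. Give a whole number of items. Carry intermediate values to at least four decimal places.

95

Corrected full-test reliability: r_full = 2 × 0.639 / (1 + 0.639) ≈ 0.7797
n = r_tgt(1 − r_full) / [r_full(1 − r_tgt)] = 0.903 × 0.2203 / (0.7797 × 0.097) ≈ 2.6303
Items = 2.6303 × 36 ≈ 94.69 → 95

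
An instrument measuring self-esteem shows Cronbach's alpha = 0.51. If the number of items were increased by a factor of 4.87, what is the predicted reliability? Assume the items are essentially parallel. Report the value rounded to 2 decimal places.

0.84

r_new = 4.87·0.51 / [1 + (4.87 − 1)·0.51]
     = 2.4837 / 2.9737 = 0.8352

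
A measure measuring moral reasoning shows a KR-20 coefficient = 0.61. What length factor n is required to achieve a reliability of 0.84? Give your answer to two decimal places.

Rearranging the Spearman-Brown formula for n,
n = r*(1 − r) / [ r (1 − r*) ]
n = [0.84 × 0.39] / [0.61 × 0.16]
  = 0.3276 / 0.0976 = 3.3566

3.36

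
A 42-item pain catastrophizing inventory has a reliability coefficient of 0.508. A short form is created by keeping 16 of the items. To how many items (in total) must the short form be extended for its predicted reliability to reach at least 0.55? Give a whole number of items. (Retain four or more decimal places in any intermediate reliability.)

Short-form reliability: n = 16/42 = 0.3810; r_16 = n·r/(1+(n−1)r) ≈ 0.2823
Then solve for n' with r_old = 0.2823, r_target = 0.55: n' = 0.55(1 − 0.2823)/[0.2823(1 − 0.55)] = 3.1073
Items = 3.1073 × 16 ≈ 49.72 → 50

50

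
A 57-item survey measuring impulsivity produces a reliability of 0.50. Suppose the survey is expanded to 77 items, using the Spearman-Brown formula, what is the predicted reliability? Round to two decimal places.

The new length is 77/57 = 1.3509 times the old.
Apply the Spearman-Brown prophecy formula, r' = nr / [1 + (n − 1)r]:
r_new = (1.3509 × 0.50) / (1 + (1.3509 − 1) × 0.50)
     = 0.6754 / 1.1755 = 0.5746

0.57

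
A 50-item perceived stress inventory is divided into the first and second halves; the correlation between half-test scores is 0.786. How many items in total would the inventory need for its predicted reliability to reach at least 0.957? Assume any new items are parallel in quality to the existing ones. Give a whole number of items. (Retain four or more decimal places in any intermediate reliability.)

Corrected full-test reliability: r_full = 2 × 0.786 / (1 + 0.786) ≈ 0.8802
n = r_tgt(1 − r_full) / [r_full(1 − r_tgt)] = 0.957 × 0.1198 / (0.8802 × 0.043) ≈ 3.0291
Required items = 3.0291 × 50 = 151.46, so 152 items.

152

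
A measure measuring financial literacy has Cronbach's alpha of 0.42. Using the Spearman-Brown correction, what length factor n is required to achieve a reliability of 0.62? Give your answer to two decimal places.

Rearranging the Spearman-Brown formula for n,
n = r*(1 − r) / [ r (1 − r*) ]
n = 0.62(1 − 0.42) / [0.42(1 − 0.62)]
n = 0.3596 / 0.1596 ≈ 2.2531

2.25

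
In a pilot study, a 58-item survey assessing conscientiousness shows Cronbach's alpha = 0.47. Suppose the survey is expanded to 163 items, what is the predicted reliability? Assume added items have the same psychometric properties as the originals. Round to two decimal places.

n = 163/58 = 2.8103
r_new = 2.8103·0.47 / [1 + (2.8103 − 1)·0.47]
     = 1.3208 / 1.8508 = 0.7136

0.71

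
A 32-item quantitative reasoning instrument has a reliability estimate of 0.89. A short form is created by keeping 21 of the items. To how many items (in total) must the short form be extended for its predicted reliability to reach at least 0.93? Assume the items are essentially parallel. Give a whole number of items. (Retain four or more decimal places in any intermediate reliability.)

53

First, r for the 21-item form: n = 21/32 = 0.6562, so r_21 = 0.6562·0.89/(1 + (0.6562 − 1)·0.89) = 0.8415
Length factor from the short form to reach 0.93: n' = 0.93(1 − 0.8415) / [0.8415(1 − 0.93)] ≈ 2.5024
Total items = 2.5024 × 21 = 52.55, rounded up to 53.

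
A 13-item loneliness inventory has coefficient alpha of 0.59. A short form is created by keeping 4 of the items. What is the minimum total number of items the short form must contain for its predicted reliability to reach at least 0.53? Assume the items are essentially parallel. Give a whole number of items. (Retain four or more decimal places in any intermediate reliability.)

Short-form reliability: n = 4/13 = 0.3077; r_4 = n·r/(1+(n−1)r) ≈ 0.3069
Length factor from the short form to reach 0.53: n' = 0.53(1 − 0.3069) / [0.3069(1 − 0.53)] ≈ 2.5467
Items = 2.5467 × 4 ≈ 10.19 → 11

11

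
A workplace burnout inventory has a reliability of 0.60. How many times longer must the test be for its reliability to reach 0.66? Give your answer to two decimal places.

1.29

Invert Spearman-Brown to solve for n:
n = r_target (1 − r_old) / [ r_old (1 − r_target) ]
n = 0.66(1 − 0.60) / [0.60(1 − 0.66)]
n = 0.2640 / 0.2040 ≈ 1.2941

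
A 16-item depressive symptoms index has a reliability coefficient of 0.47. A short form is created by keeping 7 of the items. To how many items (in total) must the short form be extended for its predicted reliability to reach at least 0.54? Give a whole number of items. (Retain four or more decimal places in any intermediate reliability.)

22

First, r for the 7-item form: n = 7/16 = 0.4375, so r_7 = 0.4375·0.47/(1 + (0.4375 − 1)·0.47) = 0.2795
Length factor from the short form to reach 0.54: n' = 0.54(1 − 0.2795) / [0.2795(1 − 0.54)] ≈ 3.0261
Items = 3.0261 × 7 ≈ 21.18 → 22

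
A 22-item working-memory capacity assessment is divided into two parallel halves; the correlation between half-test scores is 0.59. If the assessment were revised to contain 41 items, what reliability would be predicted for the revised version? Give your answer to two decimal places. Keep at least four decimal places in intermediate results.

0.84

Full-test reliability from the split-half r: r_full = 2(0.59)/(1 + 0.59) = 0.7421
Then adjust to 41 items: n = 41/22 = 1.8636
r_new = n·r_full / (1 + (n − 1)·r_full) = 1.3830 / 1.6409 ≈ 0.8428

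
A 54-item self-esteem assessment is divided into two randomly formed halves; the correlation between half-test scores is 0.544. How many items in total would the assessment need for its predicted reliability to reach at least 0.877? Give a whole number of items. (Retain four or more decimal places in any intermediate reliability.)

Corrected full-test reliability: r_full = 2 × 0.544 / (1 + 0.544) ≈ 0.7047
n = r_tgt(1 − r_full) / [r_full(1 − r_tgt)] = 0.877 × 0.2953 / (0.7047 × 0.123) ≈ 2.9878
Required items = 2.9878 × 54 = 161.34, so 162 items.

162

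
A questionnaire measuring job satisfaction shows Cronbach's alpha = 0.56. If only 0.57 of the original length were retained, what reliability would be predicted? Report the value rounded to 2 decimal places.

By Spearman-Brown, r_new = n r / (1 + (n − 1) r).
r_new = (0.57 × 0.56) / (1 + (0.57 − 1) × 0.56)
r_new = 0.3192 / 0.7592 ≈ 0.4204

0.42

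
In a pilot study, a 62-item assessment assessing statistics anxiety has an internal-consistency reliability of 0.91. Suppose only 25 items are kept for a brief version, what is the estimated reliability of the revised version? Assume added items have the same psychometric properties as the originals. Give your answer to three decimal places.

Length ratio n = 25/62 = 0.4032
By Spearman-Brown, r_new = n r / (1 + (n − 1) r).
r_new = 0.4032·0.91 / [1 + (0.4032 − 1)·0.91]
     = 0.3669 / 0.4569 = 0.8030

0.803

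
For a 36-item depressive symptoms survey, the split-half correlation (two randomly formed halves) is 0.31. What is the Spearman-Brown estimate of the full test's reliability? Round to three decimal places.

0.473

r_full = 2(0.31) / (1 + 0.31)
       = 0.6200 / 1.3100 = 0.4733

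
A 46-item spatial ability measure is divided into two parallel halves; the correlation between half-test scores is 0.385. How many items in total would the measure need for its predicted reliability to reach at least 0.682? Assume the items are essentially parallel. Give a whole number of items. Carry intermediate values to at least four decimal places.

79

Corrected full-test reliability: r_full = 2 × 0.385 / (1 + 0.385) ≈ 0.5560
n = r_tgt(1 − r_full) / [r_full(1 − r_tgt)] = 0.682 × 0.4440 / (0.5560 × 0.318) ≈ 1.7126
Required items = 1.7126 × 46 = 78.78, so 79 items.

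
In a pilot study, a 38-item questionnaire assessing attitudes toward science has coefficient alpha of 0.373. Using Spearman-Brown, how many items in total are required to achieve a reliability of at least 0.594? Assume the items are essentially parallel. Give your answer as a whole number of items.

n = [0.594 × 0.627] / [0.373 × 0.406]
n = 0.372438 / 0.151438 ≈ 2.4593
2.4593 × 38 = 93.45 → 94 items

94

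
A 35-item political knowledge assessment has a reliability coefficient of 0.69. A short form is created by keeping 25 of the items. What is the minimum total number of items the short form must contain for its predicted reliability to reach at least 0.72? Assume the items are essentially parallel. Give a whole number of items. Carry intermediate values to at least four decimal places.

41

Short-form reliability: n = 25/35 = 0.7143; r_25 = n·r/(1+(n−1)r) ≈ 0.6139
Length factor from the short form to reach 0.72: n' = 0.72(1 − 0.6139) / [0.6139(1 − 0.72)] ≈ 1.6172
Total items = 1.6172 × 25 = 40.43, rounded up to 41.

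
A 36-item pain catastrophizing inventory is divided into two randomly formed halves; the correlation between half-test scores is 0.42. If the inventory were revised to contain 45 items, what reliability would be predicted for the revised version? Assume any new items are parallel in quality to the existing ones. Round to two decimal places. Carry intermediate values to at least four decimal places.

Full-test reliability from the split-half r: r_full = 2(0.42)/(1 + 0.42) = 0.5915
Then adjust to 45 items: n = 45/36 = 1.2500
r_new = n·r_full / (1 + (n − 1)·r_full) = 0.7394 / 1.1479 ≈ 0.6441

0.64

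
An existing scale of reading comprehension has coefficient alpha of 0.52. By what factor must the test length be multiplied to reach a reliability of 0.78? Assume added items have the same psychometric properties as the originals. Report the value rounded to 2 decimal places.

n = 0.78 × (1 − 0.52) / [ 0.52 × (1 − 0.78) ]
  = 0.3744 / 0.1144 = 3.2727

3.27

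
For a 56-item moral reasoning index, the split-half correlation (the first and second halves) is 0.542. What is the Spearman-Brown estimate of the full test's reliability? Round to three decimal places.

0.703

Each half is half the length of the full test, so the full test is n = 2 times a half.
r_full = 2r_hh / (1 + r_hh) = 2 × 0.542 / (1 + 0.542)
       = 1.0840 / 1.5420 = 0.7030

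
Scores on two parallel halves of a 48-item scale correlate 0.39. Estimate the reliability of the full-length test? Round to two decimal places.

r_full = 2(0.39) / (1 + 0.39)
r_full = 0.7800 / 1.3900 ≈ 0.5612

0.56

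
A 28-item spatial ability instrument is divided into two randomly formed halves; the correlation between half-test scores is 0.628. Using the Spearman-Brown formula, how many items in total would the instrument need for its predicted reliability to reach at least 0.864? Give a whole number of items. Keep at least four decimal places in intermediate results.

53

r_full = 2(0.628)/(1 + 0.628) = 0.7715
Solve Spearman-Brown for n: n = 0.864(1 − 0.7715) / [0.7715(1 − 0.864)] = 1.8816
Required items = 1.8816 × 28 = 52.68, so 53 items.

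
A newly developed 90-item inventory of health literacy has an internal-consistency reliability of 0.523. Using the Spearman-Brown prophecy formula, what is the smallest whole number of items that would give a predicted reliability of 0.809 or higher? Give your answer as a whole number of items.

348

Rearranging the Spearman-Brown formula for n,
n = r_target (1 − r_old) / [ r_old (1 − r_target) ]
n = [0.809 × 0.477] / [0.523 × 0.191]
n = 0.385893 / 0.099893 ≈ 3.8631
3.8631 × 90 = 347.68 → 348 items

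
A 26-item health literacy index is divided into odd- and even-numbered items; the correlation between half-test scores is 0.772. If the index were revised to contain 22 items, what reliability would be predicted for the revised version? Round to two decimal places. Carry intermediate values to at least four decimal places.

0.85

Full-test reliability from the split-half r: r_full = 2(0.772)/(1 + 0.772) = 0.8713
Then adjust to 22 items: n = 22/26 = 0.8462
r_new = n·r_full / (1 + (n − 1)·r_full) = 0.7373 / 0.8660 ≈ 0.8514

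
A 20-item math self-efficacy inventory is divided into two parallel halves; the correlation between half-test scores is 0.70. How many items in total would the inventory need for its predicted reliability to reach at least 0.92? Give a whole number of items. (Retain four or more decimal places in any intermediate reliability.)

Corrected full-test reliability: r_full = 2 × 0.70 / (1 + 0.70) ≈ 0.8235
Solve Spearman-Brown for n: n = 0.92(1 − 0.8235) / [0.8235(1 − 0.92)] = 2.4648
Required items = 2.4648 × 20 = 49.30, so 50 items.

50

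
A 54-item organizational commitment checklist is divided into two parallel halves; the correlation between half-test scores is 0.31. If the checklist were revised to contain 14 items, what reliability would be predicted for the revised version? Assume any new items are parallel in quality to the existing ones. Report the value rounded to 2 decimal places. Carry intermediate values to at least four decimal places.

0.19

First correct the split-half correlation to full-test reliability: r_full = 2 × 0.31 / (1 + 0.31) ≈ 0.4733
Then adjust to 14 items: n = 14/54 = 0.2593
r_new = n·r_full / (1 + (n − 1)·r_full) = 0.1227 / 0.6494 ≈ 0.1889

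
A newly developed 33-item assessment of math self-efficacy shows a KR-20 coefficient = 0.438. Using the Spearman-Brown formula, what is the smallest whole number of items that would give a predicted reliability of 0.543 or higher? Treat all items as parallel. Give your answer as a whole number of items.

51

Spearman-Brown solved for the length factor n:
n = r_target (1 − r_old) / [ r_old (1 − r_target) ]
n = 0.543 × (1 − 0.438) / [ 0.438 × (1 − 0.543) ]
n = 0.305166 / 0.200166 ≈ 1.5246
So the test needs 1.5246 × 33 ≈ 50.31 items; rounding up, 51.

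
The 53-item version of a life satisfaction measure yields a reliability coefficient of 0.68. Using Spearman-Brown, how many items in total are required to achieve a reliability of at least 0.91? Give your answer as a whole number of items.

n = 0.91(1 − 0.68) / [0.68(1 − 0.91)]
  = 0.2912 / 0.0612 = 4.7582
Items needed = n × 53 = 4.7582 × 53 ≈ 252.18 → round up to 253

253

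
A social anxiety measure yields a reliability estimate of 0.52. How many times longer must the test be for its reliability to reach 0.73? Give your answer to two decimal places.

Spearman-Brown solved for the length factor n:
n = r_target (1 − r_old) / [ r_old (1 − r_target) ]
n = [0.73 × 0.48] / [0.52 × 0.27]
  = 0.3504 / 0.1404 = 2.4957

2.50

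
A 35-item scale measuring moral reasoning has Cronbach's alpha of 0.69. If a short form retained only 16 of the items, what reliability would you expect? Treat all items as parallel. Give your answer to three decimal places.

Length ratio n = 16/35 = 0.4571
r_new = (0.4571 × 0.69) / (1 + (0.4571 − 1) × 0.69)
     = 0.3154 / 0.6254 = 0.5043

0.504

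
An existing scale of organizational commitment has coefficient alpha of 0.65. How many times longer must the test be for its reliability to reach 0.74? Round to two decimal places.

n = [0.74 × 0.35] / [0.65 × 0.26]
  = 0.2590 / 0.1690 = 1.5325

1.53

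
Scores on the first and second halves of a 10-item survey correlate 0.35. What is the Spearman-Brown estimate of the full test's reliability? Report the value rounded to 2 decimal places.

Apply the Spearman-Brown correction with n = 2:
r_full = 2r_hh / (1 + r_hh) = 2 × 0.35 / (1 + 0.35)
       = 0.7000 / 1.3500 = 0.5185

0.52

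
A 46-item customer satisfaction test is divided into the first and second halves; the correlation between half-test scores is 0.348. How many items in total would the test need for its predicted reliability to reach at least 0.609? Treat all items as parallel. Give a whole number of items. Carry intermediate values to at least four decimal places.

68

r_full = 2(0.348)/(1 + 0.348) = 0.5163
n = r_tgt(1 − r_full) / [r_full(1 − r_tgt)] = 0.609 × 0.4837 / (0.5163 × 0.391) ≈ 1.4592
Items = 1.4592 × 46 ≈ 67.12 → 68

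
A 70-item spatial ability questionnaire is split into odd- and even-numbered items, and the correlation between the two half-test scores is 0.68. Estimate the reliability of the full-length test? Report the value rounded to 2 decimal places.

0.81

r_full = 2(0.68) / (1 + 0.68)
r_full = 1.3600 / 1.6800 ≈ 0.8095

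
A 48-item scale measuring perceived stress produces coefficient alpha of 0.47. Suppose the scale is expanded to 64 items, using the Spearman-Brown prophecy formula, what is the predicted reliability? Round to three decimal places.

0.542

n = 64/48 = 1.3333
r_new = (1.3333 × 0.47) / (1 + (1.3333 − 1) × 0.47)
r_new = 0.6267 / 1.1567 ≈ 0.5418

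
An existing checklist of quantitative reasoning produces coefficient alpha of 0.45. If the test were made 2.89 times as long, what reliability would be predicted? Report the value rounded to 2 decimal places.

Spearman-Brown: r_new = n·r / (1 + (n − 1)·r)
r_new = 2.89·0.45 / [1 + (2.89 − 1)·0.45]
     = 1.3005 / 1.8505 = 0.7028

0.70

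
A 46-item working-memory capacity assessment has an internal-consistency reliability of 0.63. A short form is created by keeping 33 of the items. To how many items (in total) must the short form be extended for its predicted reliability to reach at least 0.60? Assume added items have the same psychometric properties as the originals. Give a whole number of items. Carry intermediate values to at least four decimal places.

41

Short-form reliability: n = 33/46 = 0.7174; r_33 = n·r/(1+(n−1)r) ≈ 0.5499
Then solve for n' with r_old = 0.5499, r_target = 0.60: n' = 0.60(1 − 0.5499)/[0.5499(1 − 0.60)] = 1.2278
Total items = 1.2278 × 33 = 40.52, rounded up to 41.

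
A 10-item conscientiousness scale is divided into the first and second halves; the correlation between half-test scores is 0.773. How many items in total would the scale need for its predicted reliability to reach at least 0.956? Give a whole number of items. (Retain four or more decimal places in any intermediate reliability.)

32

Corrected full-test reliability: r_full = 2 × 0.773 / (1 + 0.773) ≈ 0.8720
Solve Spearman-Brown for n: n = 0.956(1 − 0.8720) / [0.8720(1 − 0.956)] = 3.1893
Required items = 3.1893 × 10 = 31.89, so 32 items.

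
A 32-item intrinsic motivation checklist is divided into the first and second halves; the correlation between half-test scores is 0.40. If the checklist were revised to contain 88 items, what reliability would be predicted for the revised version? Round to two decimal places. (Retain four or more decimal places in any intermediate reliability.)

0.79

Full-test reliability from the split-half r: r_full = 2(0.40)/(1 + 0.40) = 0.5714
Length factor from 32 to 88 items: n = 88/32 = 2.7500
r_new = n·r_full / (1 + (n − 1)·r_full) = 1.5714 / 2.0000 ≈ 0.7857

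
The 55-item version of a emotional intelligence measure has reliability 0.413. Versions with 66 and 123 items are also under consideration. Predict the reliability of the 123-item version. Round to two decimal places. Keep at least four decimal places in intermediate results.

0.61

The 66-item form is not needed; work directly from the 55-item form with n = 123/55 = 2.2364.
r_{123} = n·r / (1 + (n − 1)·r) = 0.9236 / 1.5106 ≈ 0.6114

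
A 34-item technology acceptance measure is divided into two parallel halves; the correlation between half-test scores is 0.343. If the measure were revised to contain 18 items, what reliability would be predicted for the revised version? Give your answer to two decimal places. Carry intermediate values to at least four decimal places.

0.36

Spearman-Brown correction (n = 2): r_full = 2·0.343/(1 + 0.343) = 0.5108
Then adjust to 18 items: n = 18/34 = 0.5294
r_new = n·r_full / (1 + (n − 1)·r_full) = 0.2704 / 0.7596 ≈ 0.3560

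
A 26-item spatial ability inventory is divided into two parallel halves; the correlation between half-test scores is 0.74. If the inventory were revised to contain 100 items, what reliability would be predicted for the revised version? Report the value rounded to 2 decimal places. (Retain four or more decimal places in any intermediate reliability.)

0.96

First correct the split-half correlation to full-test reliability: r_full = 2 × 0.74 / (1 + 0.74) ≈ 0.8506
Then adjust to 100 items: n = 100/26 = 3.8462
r_new = n·r_full / (1 + (n − 1)·r_full) = 3.2716 / 3.4210 ≈ 0.9563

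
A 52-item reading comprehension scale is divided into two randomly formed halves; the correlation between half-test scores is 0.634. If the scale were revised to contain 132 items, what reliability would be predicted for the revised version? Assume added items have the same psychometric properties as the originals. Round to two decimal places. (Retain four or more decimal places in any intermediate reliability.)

Spearman-Brown correction (n = 2): r_full = 2·0.634/(1 + 0.634) = 0.7760
Then adjust to 132 items: n = 132/52 = 2.5385
r_new = n·r_full / (1 + (n − 1)·r_full) = 1.9699 / 2.1939 ≈ 0.8979

0.90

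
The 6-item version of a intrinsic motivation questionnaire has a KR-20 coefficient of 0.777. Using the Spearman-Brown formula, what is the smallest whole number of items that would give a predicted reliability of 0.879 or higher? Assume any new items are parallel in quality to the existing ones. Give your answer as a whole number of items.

Rearranging the Spearman-Brown formula for n,
n = r*(1 − r) / [ r (1 − r*) ]
n = 0.879(1 − 0.777) / [0.777(1 − 0.879)]
  = 0.196017 / 0.094017 = 2.0849
2.0849 × 6 = 12.51 → 13 items

13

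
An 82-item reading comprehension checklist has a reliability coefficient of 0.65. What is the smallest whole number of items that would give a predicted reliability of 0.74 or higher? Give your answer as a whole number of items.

n = 0.74 × (1 − 0.65) / [ 0.65 × (1 − 0.74) ]
n = 0.2590 / 0.1690 ≈ 1.5325
So the test needs 1.5325 × 82 ≈ 125.66 items; rounding up, 126.

126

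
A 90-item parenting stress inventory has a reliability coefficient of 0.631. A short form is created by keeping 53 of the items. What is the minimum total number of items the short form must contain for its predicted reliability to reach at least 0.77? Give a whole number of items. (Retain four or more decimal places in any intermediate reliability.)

177

Short-form reliability: n = 53/90 = 0.5889; r_53 = n·r/(1+(n−1)r) ≈ 0.5018
Length factor from the short form to reach 0.77: n' = 0.77(1 − 0.5018) / [0.5018(1 − 0.77)] ≈ 3.3238
Total items = 3.3238 × 53 = 176.16, rounded up to 177.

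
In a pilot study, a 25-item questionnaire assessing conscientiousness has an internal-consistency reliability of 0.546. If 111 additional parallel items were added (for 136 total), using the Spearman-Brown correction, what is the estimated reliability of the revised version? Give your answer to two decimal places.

0.87

n = 136/25 = 5.44
r_new = (5.44 × 0.546) / (1 + (5.44 − 1) × 0.546)
     = 2.9702 / 3.4242 = 0.8674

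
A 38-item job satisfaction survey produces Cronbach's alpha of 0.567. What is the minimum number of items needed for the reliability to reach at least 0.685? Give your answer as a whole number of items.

64

Invert Spearman-Brown to solve for n:
n = r*(1 − r) / [ r (1 − r*) ]
n = [0.685 × 0.433] / [0.567 × 0.315]
n = 0.296605 / 0.178605 ≈ 1.6607
1.6607 × 38 = 63.11 → 64 items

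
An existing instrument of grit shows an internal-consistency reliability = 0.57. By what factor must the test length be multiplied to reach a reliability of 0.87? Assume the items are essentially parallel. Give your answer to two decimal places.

Spearman-Brown solved for the length factor n:
n = r*(1 − r) / [ r (1 − r*) ]
n = 0.87 × (1 − 0.57) / [ 0.57 × (1 − 0.87) ]
n = 0.3741 / 0.0741 ≈ 5.0486

5.05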